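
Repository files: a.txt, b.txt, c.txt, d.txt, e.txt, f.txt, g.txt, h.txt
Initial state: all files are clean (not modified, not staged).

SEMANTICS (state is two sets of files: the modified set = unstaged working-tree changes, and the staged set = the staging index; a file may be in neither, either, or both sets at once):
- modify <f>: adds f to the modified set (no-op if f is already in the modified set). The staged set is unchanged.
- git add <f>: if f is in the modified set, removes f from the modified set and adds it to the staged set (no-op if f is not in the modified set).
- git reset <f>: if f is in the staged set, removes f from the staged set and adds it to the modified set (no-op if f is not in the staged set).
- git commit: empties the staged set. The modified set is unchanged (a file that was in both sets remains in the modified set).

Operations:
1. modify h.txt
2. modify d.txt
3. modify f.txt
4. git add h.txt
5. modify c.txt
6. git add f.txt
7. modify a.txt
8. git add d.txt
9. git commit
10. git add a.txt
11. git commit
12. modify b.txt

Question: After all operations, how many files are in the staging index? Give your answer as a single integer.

Answer: 0

Derivation:
After op 1 (modify h.txt): modified={h.txt} staged={none}
After op 2 (modify d.txt): modified={d.txt, h.txt} staged={none}
After op 3 (modify f.txt): modified={d.txt, f.txt, h.txt} staged={none}
After op 4 (git add h.txt): modified={d.txt, f.txt} staged={h.txt}
After op 5 (modify c.txt): modified={c.txt, d.txt, f.txt} staged={h.txt}
After op 6 (git add f.txt): modified={c.txt, d.txt} staged={f.txt, h.txt}
After op 7 (modify a.txt): modified={a.txt, c.txt, d.txt} staged={f.txt, h.txt}
After op 8 (git add d.txt): modified={a.txt, c.txt} staged={d.txt, f.txt, h.txt}
After op 9 (git commit): modified={a.txt, c.txt} staged={none}
After op 10 (git add a.txt): modified={c.txt} staged={a.txt}
After op 11 (git commit): modified={c.txt} staged={none}
After op 12 (modify b.txt): modified={b.txt, c.txt} staged={none}
Final staged set: {none} -> count=0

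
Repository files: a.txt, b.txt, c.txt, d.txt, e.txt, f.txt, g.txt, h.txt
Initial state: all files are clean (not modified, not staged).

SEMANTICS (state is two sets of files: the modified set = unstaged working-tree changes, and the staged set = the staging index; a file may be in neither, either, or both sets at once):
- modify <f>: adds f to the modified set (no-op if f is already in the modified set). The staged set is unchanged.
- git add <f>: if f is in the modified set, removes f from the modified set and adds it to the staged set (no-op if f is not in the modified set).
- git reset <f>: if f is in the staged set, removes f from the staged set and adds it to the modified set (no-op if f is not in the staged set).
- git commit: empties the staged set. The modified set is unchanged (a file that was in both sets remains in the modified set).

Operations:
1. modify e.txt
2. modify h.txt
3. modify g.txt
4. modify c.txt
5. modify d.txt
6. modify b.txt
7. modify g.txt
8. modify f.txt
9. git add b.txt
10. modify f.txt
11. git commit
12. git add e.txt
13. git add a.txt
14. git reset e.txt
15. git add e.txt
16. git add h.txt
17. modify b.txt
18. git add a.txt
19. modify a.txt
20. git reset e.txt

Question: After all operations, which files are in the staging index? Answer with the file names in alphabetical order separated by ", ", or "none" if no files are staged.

Answer: h.txt

Derivation:
After op 1 (modify e.txt): modified={e.txt} staged={none}
After op 2 (modify h.txt): modified={e.txt, h.txt} staged={none}
After op 3 (modify g.txt): modified={e.txt, g.txt, h.txt} staged={none}
After op 4 (modify c.txt): modified={c.txt, e.txt, g.txt, h.txt} staged={none}
After op 5 (modify d.txt): modified={c.txt, d.txt, e.txt, g.txt, h.txt} staged={none}
After op 6 (modify b.txt): modified={b.txt, c.txt, d.txt, e.txt, g.txt, h.txt} staged={none}
After op 7 (modify g.txt): modified={b.txt, c.txt, d.txt, e.txt, g.txt, h.txt} staged={none}
After op 8 (modify f.txt): modified={b.txt, c.txt, d.txt, e.txt, f.txt, g.txt, h.txt} staged={none}
After op 9 (git add b.txt): modified={c.txt, d.txt, e.txt, f.txt, g.txt, h.txt} staged={b.txt}
After op 10 (modify f.txt): modified={c.txt, d.txt, e.txt, f.txt, g.txt, h.txt} staged={b.txt}
After op 11 (git commit): modified={c.txt, d.txt, e.txt, f.txt, g.txt, h.txt} staged={none}
After op 12 (git add e.txt): modified={c.txt, d.txt, f.txt, g.txt, h.txt} staged={e.txt}
After op 13 (git add a.txt): modified={c.txt, d.txt, f.txt, g.txt, h.txt} staged={e.txt}
After op 14 (git reset e.txt): modified={c.txt, d.txt, e.txt, f.txt, g.txt, h.txt} staged={none}
After op 15 (git add e.txt): modified={c.txt, d.txt, f.txt, g.txt, h.txt} staged={e.txt}
After op 16 (git add h.txt): modified={c.txt, d.txt, f.txt, g.txt} staged={e.txt, h.txt}
After op 17 (modify b.txt): modified={b.txt, c.txt, d.txt, f.txt, g.txt} staged={e.txt, h.txt}
After op 18 (git add a.txt): modified={b.txt, c.txt, d.txt, f.txt, g.txt} staged={e.txt, h.txt}
After op 19 (modify a.txt): modified={a.txt, b.txt, c.txt, d.txt, f.txt, g.txt} staged={e.txt, h.txt}
After op 20 (git reset e.txt): modified={a.txt, b.txt, c.txt, d.txt, e.txt, f.txt, g.txt} staged={h.txt}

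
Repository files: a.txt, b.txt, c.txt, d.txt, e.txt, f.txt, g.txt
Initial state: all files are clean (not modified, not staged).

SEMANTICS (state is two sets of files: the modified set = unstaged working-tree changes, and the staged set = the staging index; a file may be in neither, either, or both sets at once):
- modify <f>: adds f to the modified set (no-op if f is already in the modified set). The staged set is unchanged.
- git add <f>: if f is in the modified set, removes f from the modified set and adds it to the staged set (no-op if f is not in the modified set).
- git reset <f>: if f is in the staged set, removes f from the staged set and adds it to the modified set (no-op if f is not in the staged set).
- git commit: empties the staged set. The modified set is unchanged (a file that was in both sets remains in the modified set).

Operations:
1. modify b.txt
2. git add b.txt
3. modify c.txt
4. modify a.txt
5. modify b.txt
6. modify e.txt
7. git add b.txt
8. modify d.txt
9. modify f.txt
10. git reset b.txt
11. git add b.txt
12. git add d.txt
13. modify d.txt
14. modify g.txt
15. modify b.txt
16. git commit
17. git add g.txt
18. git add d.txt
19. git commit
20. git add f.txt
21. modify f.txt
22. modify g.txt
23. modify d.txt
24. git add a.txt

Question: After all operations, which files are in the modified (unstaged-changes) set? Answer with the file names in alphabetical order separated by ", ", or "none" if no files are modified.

After op 1 (modify b.txt): modified={b.txt} staged={none}
After op 2 (git add b.txt): modified={none} staged={b.txt}
After op 3 (modify c.txt): modified={c.txt} staged={b.txt}
After op 4 (modify a.txt): modified={a.txt, c.txt} staged={b.txt}
After op 5 (modify b.txt): modified={a.txt, b.txt, c.txt} staged={b.txt}
After op 6 (modify e.txt): modified={a.txt, b.txt, c.txt, e.txt} staged={b.txt}
After op 7 (git add b.txt): modified={a.txt, c.txt, e.txt} staged={b.txt}
After op 8 (modify d.txt): modified={a.txt, c.txt, d.txt, e.txt} staged={b.txt}
After op 9 (modify f.txt): modified={a.txt, c.txt, d.txt, e.txt, f.txt} staged={b.txt}
After op 10 (git reset b.txt): modified={a.txt, b.txt, c.txt, d.txt, e.txt, f.txt} staged={none}
After op 11 (git add b.txt): modified={a.txt, c.txt, d.txt, e.txt, f.txt} staged={b.txt}
After op 12 (git add d.txt): modified={a.txt, c.txt, e.txt, f.txt} staged={b.txt, d.txt}
After op 13 (modify d.txt): modified={a.txt, c.txt, d.txt, e.txt, f.txt} staged={b.txt, d.txt}
After op 14 (modify g.txt): modified={a.txt, c.txt, d.txt, e.txt, f.txt, g.txt} staged={b.txt, d.txt}
After op 15 (modify b.txt): modified={a.txt, b.txt, c.txt, d.txt, e.txt, f.txt, g.txt} staged={b.txt, d.txt}
After op 16 (git commit): modified={a.txt, b.txt, c.txt, d.txt, e.txt, f.txt, g.txt} staged={none}
After op 17 (git add g.txt): modified={a.txt, b.txt, c.txt, d.txt, e.txt, f.txt} staged={g.txt}
After op 18 (git add d.txt): modified={a.txt, b.txt, c.txt, e.txt, f.txt} staged={d.txt, g.txt}
After op 19 (git commit): modified={a.txt, b.txt, c.txt, e.txt, f.txt} staged={none}
After op 20 (git add f.txt): modified={a.txt, b.txt, c.txt, e.txt} staged={f.txt}
After op 21 (modify f.txt): modified={a.txt, b.txt, c.txt, e.txt, f.txt} staged={f.txt}
After op 22 (modify g.txt): modified={a.txt, b.txt, c.txt, e.txt, f.txt, g.txt} staged={f.txt}
After op 23 (modify d.txt): modified={a.txt, b.txt, c.txt, d.txt, e.txt, f.txt, g.txt} staged={f.txt}
After op 24 (git add a.txt): modified={b.txt, c.txt, d.txt, e.txt, f.txt, g.txt} staged={a.txt, f.txt}

Answer: b.txt, c.txt, d.txt, e.txt, f.txt, g.txt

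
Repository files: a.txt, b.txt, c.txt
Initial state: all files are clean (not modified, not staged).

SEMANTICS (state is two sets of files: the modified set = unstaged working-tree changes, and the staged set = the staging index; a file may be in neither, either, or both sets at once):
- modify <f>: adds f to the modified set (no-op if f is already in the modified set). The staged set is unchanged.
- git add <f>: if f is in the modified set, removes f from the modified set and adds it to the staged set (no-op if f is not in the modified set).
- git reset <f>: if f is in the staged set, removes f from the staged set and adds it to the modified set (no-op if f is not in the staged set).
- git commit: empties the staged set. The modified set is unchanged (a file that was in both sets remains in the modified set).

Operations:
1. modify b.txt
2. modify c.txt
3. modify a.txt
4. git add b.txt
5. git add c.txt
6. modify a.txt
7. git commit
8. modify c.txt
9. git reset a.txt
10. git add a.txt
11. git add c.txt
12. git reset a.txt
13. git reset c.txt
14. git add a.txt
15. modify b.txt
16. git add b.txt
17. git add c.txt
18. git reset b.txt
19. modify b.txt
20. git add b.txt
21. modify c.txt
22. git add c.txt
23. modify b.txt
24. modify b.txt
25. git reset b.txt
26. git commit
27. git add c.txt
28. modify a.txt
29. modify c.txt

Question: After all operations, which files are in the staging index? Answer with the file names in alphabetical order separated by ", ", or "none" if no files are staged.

Answer: none

Derivation:
After op 1 (modify b.txt): modified={b.txt} staged={none}
After op 2 (modify c.txt): modified={b.txt, c.txt} staged={none}
After op 3 (modify a.txt): modified={a.txt, b.txt, c.txt} staged={none}
After op 4 (git add b.txt): modified={a.txt, c.txt} staged={b.txt}
After op 5 (git add c.txt): modified={a.txt} staged={b.txt, c.txt}
After op 6 (modify a.txt): modified={a.txt} staged={b.txt, c.txt}
After op 7 (git commit): modified={a.txt} staged={none}
After op 8 (modify c.txt): modified={a.txt, c.txt} staged={none}
After op 9 (git reset a.txt): modified={a.txt, c.txt} staged={none}
After op 10 (git add a.txt): modified={c.txt} staged={a.txt}
After op 11 (git add c.txt): modified={none} staged={a.txt, c.txt}
After op 12 (git reset a.txt): modified={a.txt} staged={c.txt}
After op 13 (git reset c.txt): modified={a.txt, c.txt} staged={none}
After op 14 (git add a.txt): modified={c.txt} staged={a.txt}
After op 15 (modify b.txt): modified={b.txt, c.txt} staged={a.txt}
After op 16 (git add b.txt): modified={c.txt} staged={a.txt, b.txt}
After op 17 (git add c.txt): modified={none} staged={a.txt, b.txt, c.txt}
After op 18 (git reset b.txt): modified={b.txt} staged={a.txt, c.txt}
After op 19 (modify b.txt): modified={b.txt} staged={a.txt, c.txt}
After op 20 (git add b.txt): modified={none} staged={a.txt, b.txt, c.txt}
After op 21 (modify c.txt): modified={c.txt} staged={a.txt, b.txt, c.txt}
After op 22 (git add c.txt): modified={none} staged={a.txt, b.txt, c.txt}
After op 23 (modify b.txt): modified={b.txt} staged={a.txt, b.txt, c.txt}
After op 24 (modify b.txt): modified={b.txt} staged={a.txt, b.txt, c.txt}
After op 25 (git reset b.txt): modified={b.txt} staged={a.txt, c.txt}
After op 26 (git commit): modified={b.txt} staged={none}
After op 27 (git add c.txt): modified={b.txt} staged={none}
After op 28 (modify a.txt): modified={a.txt, b.txt} staged={none}
After op 29 (modify c.txt): modified={a.txt, b.txt, c.txt} staged={none}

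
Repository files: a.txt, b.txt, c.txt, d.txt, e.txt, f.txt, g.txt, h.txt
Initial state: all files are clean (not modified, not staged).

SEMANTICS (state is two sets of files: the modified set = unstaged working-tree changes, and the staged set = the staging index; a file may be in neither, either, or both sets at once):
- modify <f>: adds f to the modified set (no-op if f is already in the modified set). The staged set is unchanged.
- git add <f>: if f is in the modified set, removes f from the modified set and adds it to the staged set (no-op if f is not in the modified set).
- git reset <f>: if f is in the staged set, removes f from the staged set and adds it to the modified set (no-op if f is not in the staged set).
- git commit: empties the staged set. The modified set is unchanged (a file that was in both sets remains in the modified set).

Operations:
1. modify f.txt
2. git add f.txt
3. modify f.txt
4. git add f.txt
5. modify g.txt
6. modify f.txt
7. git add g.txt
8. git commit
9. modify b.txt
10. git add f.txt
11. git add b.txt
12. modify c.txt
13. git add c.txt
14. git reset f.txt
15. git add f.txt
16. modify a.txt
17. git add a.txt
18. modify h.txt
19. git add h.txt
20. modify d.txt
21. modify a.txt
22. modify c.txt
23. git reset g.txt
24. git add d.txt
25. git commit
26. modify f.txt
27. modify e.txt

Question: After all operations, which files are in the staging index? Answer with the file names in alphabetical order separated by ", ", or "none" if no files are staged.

After op 1 (modify f.txt): modified={f.txt} staged={none}
After op 2 (git add f.txt): modified={none} staged={f.txt}
After op 3 (modify f.txt): modified={f.txt} staged={f.txt}
After op 4 (git add f.txt): modified={none} staged={f.txt}
After op 5 (modify g.txt): modified={g.txt} staged={f.txt}
After op 6 (modify f.txt): modified={f.txt, g.txt} staged={f.txt}
After op 7 (git add g.txt): modified={f.txt} staged={f.txt, g.txt}
After op 8 (git commit): modified={f.txt} staged={none}
After op 9 (modify b.txt): modified={b.txt, f.txt} staged={none}
After op 10 (git add f.txt): modified={b.txt} staged={f.txt}
After op 11 (git add b.txt): modified={none} staged={b.txt, f.txt}
After op 12 (modify c.txt): modified={c.txt} staged={b.txt, f.txt}
After op 13 (git add c.txt): modified={none} staged={b.txt, c.txt, f.txt}
After op 14 (git reset f.txt): modified={f.txt} staged={b.txt, c.txt}
After op 15 (git add f.txt): modified={none} staged={b.txt, c.txt, f.txt}
After op 16 (modify a.txt): modified={a.txt} staged={b.txt, c.txt, f.txt}
After op 17 (git add a.txt): modified={none} staged={a.txt, b.txt, c.txt, f.txt}
After op 18 (modify h.txt): modified={h.txt} staged={a.txt, b.txt, c.txt, f.txt}
After op 19 (git add h.txt): modified={none} staged={a.txt, b.txt, c.txt, f.txt, h.txt}
After op 20 (modify d.txt): modified={d.txt} staged={a.txt, b.txt, c.txt, f.txt, h.txt}
After op 21 (modify a.txt): modified={a.txt, d.txt} staged={a.txt, b.txt, c.txt, f.txt, h.txt}
After op 22 (modify c.txt): modified={a.txt, c.txt, d.txt} staged={a.txt, b.txt, c.txt, f.txt, h.txt}
After op 23 (git reset g.txt): modified={a.txt, c.txt, d.txt} staged={a.txt, b.txt, c.txt, f.txt, h.txt}
After op 24 (git add d.txt): modified={a.txt, c.txt} staged={a.txt, b.txt, c.txt, d.txt, f.txt, h.txt}
After op 25 (git commit): modified={a.txt, c.txt} staged={none}
After op 26 (modify f.txt): modified={a.txt, c.txt, f.txt} staged={none}
After op 27 (modify e.txt): modified={a.txt, c.txt, e.txt, f.txt} staged={none}

Answer: none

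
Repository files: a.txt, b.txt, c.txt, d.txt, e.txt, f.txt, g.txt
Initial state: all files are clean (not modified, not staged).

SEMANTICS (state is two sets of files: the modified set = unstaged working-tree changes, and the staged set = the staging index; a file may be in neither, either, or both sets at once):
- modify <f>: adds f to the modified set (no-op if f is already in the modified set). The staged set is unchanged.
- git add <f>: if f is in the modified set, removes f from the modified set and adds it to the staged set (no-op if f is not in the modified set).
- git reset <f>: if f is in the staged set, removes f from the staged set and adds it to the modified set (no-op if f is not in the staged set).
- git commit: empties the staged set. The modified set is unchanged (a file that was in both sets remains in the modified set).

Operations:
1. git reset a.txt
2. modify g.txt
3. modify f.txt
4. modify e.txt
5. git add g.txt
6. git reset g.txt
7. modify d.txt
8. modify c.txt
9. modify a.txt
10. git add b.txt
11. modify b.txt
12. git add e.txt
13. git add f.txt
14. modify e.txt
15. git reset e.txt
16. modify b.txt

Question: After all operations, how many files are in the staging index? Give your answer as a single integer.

Answer: 1

Derivation:
After op 1 (git reset a.txt): modified={none} staged={none}
After op 2 (modify g.txt): modified={g.txt} staged={none}
After op 3 (modify f.txt): modified={f.txt, g.txt} staged={none}
After op 4 (modify e.txt): modified={e.txt, f.txt, g.txt} staged={none}
After op 5 (git add g.txt): modified={e.txt, f.txt} staged={g.txt}
After op 6 (git reset g.txt): modified={e.txt, f.txt, g.txt} staged={none}
After op 7 (modify d.txt): modified={d.txt, e.txt, f.txt, g.txt} staged={none}
After op 8 (modify c.txt): modified={c.txt, d.txt, e.txt, f.txt, g.txt} staged={none}
After op 9 (modify a.txt): modified={a.txt, c.txt, d.txt, e.txt, f.txt, g.txt} staged={none}
After op 10 (git add b.txt): modified={a.txt, c.txt, d.txt, e.txt, f.txt, g.txt} staged={none}
After op 11 (modify b.txt): modified={a.txt, b.txt, c.txt, d.txt, e.txt, f.txt, g.txt} staged={none}
After op 12 (git add e.txt): modified={a.txt, b.txt, c.txt, d.txt, f.txt, g.txt} staged={e.txt}
After op 13 (git add f.txt): modified={a.txt, b.txt, c.txt, d.txt, g.txt} staged={e.txt, f.txt}
After op 14 (modify e.txt): modified={a.txt, b.txt, c.txt, d.txt, e.txt, g.txt} staged={e.txt, f.txt}
After op 15 (git reset e.txt): modified={a.txt, b.txt, c.txt, d.txt, e.txt, g.txt} staged={f.txt}
After op 16 (modify b.txt): modified={a.txt, b.txt, c.txt, d.txt, e.txt, g.txt} staged={f.txt}
Final staged set: {f.txt} -> count=1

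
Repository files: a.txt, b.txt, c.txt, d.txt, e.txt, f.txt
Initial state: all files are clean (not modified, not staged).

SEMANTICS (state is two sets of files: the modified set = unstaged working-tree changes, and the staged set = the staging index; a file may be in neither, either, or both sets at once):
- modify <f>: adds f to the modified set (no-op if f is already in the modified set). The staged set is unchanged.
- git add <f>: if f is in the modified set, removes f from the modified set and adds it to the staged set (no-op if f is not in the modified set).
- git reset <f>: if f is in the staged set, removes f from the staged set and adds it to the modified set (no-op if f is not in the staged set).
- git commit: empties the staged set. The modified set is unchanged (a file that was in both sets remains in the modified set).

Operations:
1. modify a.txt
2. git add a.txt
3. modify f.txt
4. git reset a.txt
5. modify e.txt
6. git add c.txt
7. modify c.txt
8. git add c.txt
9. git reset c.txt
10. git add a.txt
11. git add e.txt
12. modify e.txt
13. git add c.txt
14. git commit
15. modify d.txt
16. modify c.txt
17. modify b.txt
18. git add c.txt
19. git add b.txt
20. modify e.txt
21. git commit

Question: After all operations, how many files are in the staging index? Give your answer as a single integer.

After op 1 (modify a.txt): modified={a.txt} staged={none}
After op 2 (git add a.txt): modified={none} staged={a.txt}
After op 3 (modify f.txt): modified={f.txt} staged={a.txt}
After op 4 (git reset a.txt): modified={a.txt, f.txt} staged={none}
After op 5 (modify e.txt): modified={a.txt, e.txt, f.txt} staged={none}
After op 6 (git add c.txt): modified={a.txt, e.txt, f.txt} staged={none}
After op 7 (modify c.txt): modified={a.txt, c.txt, e.txt, f.txt} staged={none}
After op 8 (git add c.txt): modified={a.txt, e.txt, f.txt} staged={c.txt}
After op 9 (git reset c.txt): modified={a.txt, c.txt, e.txt, f.txt} staged={none}
After op 10 (git add a.txt): modified={c.txt, e.txt, f.txt} staged={a.txt}
After op 11 (git add e.txt): modified={c.txt, f.txt} staged={a.txt, e.txt}
After op 12 (modify e.txt): modified={c.txt, e.txt, f.txt} staged={a.txt, e.txt}
After op 13 (git add c.txt): modified={e.txt, f.txt} staged={a.txt, c.txt, e.txt}
After op 14 (git commit): modified={e.txt, f.txt} staged={none}
After op 15 (modify d.txt): modified={d.txt, e.txt, f.txt} staged={none}
After op 16 (modify c.txt): modified={c.txt, d.txt, e.txt, f.txt} staged={none}
After op 17 (modify b.txt): modified={b.txt, c.txt, d.txt, e.txt, f.txt} staged={none}
After op 18 (git add c.txt): modified={b.txt, d.txt, e.txt, f.txt} staged={c.txt}
After op 19 (git add b.txt): modified={d.txt, e.txt, f.txt} staged={b.txt, c.txt}
After op 20 (modify e.txt): modified={d.txt, e.txt, f.txt} staged={b.txt, c.txt}
After op 21 (git commit): modified={d.txt, e.txt, f.txt} staged={none}
Final staged set: {none} -> count=0

Answer: 0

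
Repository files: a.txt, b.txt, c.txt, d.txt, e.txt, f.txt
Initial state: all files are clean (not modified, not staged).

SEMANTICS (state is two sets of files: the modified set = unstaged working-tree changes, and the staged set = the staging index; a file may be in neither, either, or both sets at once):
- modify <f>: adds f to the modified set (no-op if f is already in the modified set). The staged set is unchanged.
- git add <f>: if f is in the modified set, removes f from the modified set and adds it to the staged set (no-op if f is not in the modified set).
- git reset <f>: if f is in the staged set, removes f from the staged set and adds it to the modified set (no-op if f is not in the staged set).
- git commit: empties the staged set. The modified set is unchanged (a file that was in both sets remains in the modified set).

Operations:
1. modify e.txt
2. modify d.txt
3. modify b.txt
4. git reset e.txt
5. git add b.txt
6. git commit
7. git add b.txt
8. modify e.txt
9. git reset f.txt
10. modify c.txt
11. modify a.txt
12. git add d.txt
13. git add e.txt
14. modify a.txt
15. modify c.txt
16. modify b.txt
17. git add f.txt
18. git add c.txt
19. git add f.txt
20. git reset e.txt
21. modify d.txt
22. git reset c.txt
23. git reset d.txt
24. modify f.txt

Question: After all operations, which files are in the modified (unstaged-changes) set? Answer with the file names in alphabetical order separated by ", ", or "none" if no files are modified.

Answer: a.txt, b.txt, c.txt, d.txt, e.txt, f.txt

Derivation:
After op 1 (modify e.txt): modified={e.txt} staged={none}
After op 2 (modify d.txt): modified={d.txt, e.txt} staged={none}
After op 3 (modify b.txt): modified={b.txt, d.txt, e.txt} staged={none}
After op 4 (git reset e.txt): modified={b.txt, d.txt, e.txt} staged={none}
After op 5 (git add b.txt): modified={d.txt, e.txt} staged={b.txt}
After op 6 (git commit): modified={d.txt, e.txt} staged={none}
After op 7 (git add b.txt): modified={d.txt, e.txt} staged={none}
After op 8 (modify e.txt): modified={d.txt, e.txt} staged={none}
After op 9 (git reset f.txt): modified={d.txt, e.txt} staged={none}
After op 10 (modify c.txt): modified={c.txt, d.txt, e.txt} staged={none}
After op 11 (modify a.txt): modified={a.txt, c.txt, d.txt, e.txt} staged={none}
After op 12 (git add d.txt): modified={a.txt, c.txt, e.txt} staged={d.txt}
After op 13 (git add e.txt): modified={a.txt, c.txt} staged={d.txt, e.txt}
After op 14 (modify a.txt): modified={a.txt, c.txt} staged={d.txt, e.txt}
After op 15 (modify c.txt): modified={a.txt, c.txt} staged={d.txt, e.txt}
After op 16 (modify b.txt): modified={a.txt, b.txt, c.txt} staged={d.txt, e.txt}
After op 17 (git add f.txt): modified={a.txt, b.txt, c.txt} staged={d.txt, e.txt}
After op 18 (git add c.txt): modified={a.txt, b.txt} staged={c.txt, d.txt, e.txt}
After op 19 (git add f.txt): modified={a.txt, b.txt} staged={c.txt, d.txt, e.txt}
After op 20 (git reset e.txt): modified={a.txt, b.txt, e.txt} staged={c.txt, d.txt}
After op 21 (modify d.txt): modified={a.txt, b.txt, d.txt, e.txt} staged={c.txt, d.txt}
After op 22 (git reset c.txt): modified={a.txt, b.txt, c.txt, d.txt, e.txt} staged={d.txt}
After op 23 (git reset d.txt): modified={a.txt, b.txt, c.txt, d.txt, e.txt} staged={none}
After op 24 (modify f.txt): modified={a.txt, b.txt, c.txt, d.txt, e.txt, f.txt} staged={none}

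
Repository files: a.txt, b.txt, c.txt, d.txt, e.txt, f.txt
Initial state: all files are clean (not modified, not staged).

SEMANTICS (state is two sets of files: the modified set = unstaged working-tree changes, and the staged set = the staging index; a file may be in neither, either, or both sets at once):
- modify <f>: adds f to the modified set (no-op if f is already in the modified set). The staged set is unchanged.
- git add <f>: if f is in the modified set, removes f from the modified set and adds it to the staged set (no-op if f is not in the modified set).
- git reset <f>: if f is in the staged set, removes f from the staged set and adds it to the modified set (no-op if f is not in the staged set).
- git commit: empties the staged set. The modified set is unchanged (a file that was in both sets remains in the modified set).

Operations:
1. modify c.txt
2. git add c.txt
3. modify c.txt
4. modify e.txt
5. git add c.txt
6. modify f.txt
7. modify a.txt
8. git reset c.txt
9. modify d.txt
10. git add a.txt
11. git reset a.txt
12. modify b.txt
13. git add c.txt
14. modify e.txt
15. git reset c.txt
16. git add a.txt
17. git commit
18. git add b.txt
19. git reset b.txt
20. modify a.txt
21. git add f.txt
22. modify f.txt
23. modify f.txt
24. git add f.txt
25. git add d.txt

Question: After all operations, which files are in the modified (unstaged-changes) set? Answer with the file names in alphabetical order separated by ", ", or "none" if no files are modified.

Answer: a.txt, b.txt, c.txt, e.txt

Derivation:
After op 1 (modify c.txt): modified={c.txt} staged={none}
After op 2 (git add c.txt): modified={none} staged={c.txt}
After op 3 (modify c.txt): modified={c.txt} staged={c.txt}
After op 4 (modify e.txt): modified={c.txt, e.txt} staged={c.txt}
After op 5 (git add c.txt): modified={e.txt} staged={c.txt}
After op 6 (modify f.txt): modified={e.txt, f.txt} staged={c.txt}
After op 7 (modify a.txt): modified={a.txt, e.txt, f.txt} staged={c.txt}
After op 8 (git reset c.txt): modified={a.txt, c.txt, e.txt, f.txt} staged={none}
After op 9 (modify d.txt): modified={a.txt, c.txt, d.txt, e.txt, f.txt} staged={none}
After op 10 (git add a.txt): modified={c.txt, d.txt, e.txt, f.txt} staged={a.txt}
After op 11 (git reset a.txt): modified={a.txt, c.txt, d.txt, e.txt, f.txt} staged={none}
After op 12 (modify b.txt): modified={a.txt, b.txt, c.txt, d.txt, e.txt, f.txt} staged={none}
After op 13 (git add c.txt): modified={a.txt, b.txt, d.txt, e.txt, f.txt} staged={c.txt}
After op 14 (modify e.txt): modified={a.txt, b.txt, d.txt, e.txt, f.txt} staged={c.txt}
After op 15 (git reset c.txt): modified={a.txt, b.txt, c.txt, d.txt, e.txt, f.txt} staged={none}
After op 16 (git add a.txt): modified={b.txt, c.txt, d.txt, e.txt, f.txt} staged={a.txt}
After op 17 (git commit): modified={b.txt, c.txt, d.txt, e.txt, f.txt} staged={none}
After op 18 (git add b.txt): modified={c.txt, d.txt, e.txt, f.txt} staged={b.txt}
After op 19 (git reset b.txt): modified={b.txt, c.txt, d.txt, e.txt, f.txt} staged={none}
After op 20 (modify a.txt): modified={a.txt, b.txt, c.txt, d.txt, e.txt, f.txt} staged={none}
After op 21 (git add f.txt): modified={a.txt, b.txt, c.txt, d.txt, e.txt} staged={f.txt}
After op 22 (modify f.txt): modified={a.txt, b.txt, c.txt, d.txt, e.txt, f.txt} staged={f.txt}
After op 23 (modify f.txt): modified={a.txt, b.txt, c.txt, d.txt, e.txt, f.txt} staged={f.txt}
After op 24 (git add f.txt): modified={a.txt, b.txt, c.txt, d.txt, e.txt} staged={f.txt}
After op 25 (git add d.txt): modified={a.txt, b.txt, c.txt, e.txt} staged={d.txt, f.txt}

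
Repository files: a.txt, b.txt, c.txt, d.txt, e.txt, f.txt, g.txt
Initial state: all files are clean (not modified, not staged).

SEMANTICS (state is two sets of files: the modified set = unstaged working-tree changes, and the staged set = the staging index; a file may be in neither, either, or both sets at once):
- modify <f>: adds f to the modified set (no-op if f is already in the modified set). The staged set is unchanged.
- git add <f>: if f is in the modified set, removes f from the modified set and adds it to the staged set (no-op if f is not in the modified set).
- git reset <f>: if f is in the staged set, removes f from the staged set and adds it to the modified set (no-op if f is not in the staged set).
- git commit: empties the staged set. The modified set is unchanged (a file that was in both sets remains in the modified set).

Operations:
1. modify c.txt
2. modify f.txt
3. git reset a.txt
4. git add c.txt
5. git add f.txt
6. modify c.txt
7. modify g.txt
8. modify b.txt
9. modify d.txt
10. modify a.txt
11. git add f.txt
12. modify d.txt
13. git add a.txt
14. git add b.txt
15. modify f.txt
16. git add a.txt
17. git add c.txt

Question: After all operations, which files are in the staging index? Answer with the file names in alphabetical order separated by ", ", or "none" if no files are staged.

After op 1 (modify c.txt): modified={c.txt} staged={none}
After op 2 (modify f.txt): modified={c.txt, f.txt} staged={none}
After op 3 (git reset a.txt): modified={c.txt, f.txt} staged={none}
After op 4 (git add c.txt): modified={f.txt} staged={c.txt}
After op 5 (git add f.txt): modified={none} staged={c.txt, f.txt}
After op 6 (modify c.txt): modified={c.txt} staged={c.txt, f.txt}
After op 7 (modify g.txt): modified={c.txt, g.txt} staged={c.txt, f.txt}
After op 8 (modify b.txt): modified={b.txt, c.txt, g.txt} staged={c.txt, f.txt}
After op 9 (modify d.txt): modified={b.txt, c.txt, d.txt, g.txt} staged={c.txt, f.txt}
After op 10 (modify a.txt): modified={a.txt, b.txt, c.txt, d.txt, g.txt} staged={c.txt, f.txt}
After op 11 (git add f.txt): modified={a.txt, b.txt, c.txt, d.txt, g.txt} staged={c.txt, f.txt}
After op 12 (modify d.txt): modified={a.txt, b.txt, c.txt, d.txt, g.txt} staged={c.txt, f.txt}
After op 13 (git add a.txt): modified={b.txt, c.txt, d.txt, g.txt} staged={a.txt, c.txt, f.txt}
After op 14 (git add b.txt): modified={c.txt, d.txt, g.txt} staged={a.txt, b.txt, c.txt, f.txt}
After op 15 (modify f.txt): modified={c.txt, d.txt, f.txt, g.txt} staged={a.txt, b.txt, c.txt, f.txt}
After op 16 (git add a.txt): modified={c.txt, d.txt, f.txt, g.txt} staged={a.txt, b.txt, c.txt, f.txt}
After op 17 (git add c.txt): modified={d.txt, f.txt, g.txt} staged={a.txt, b.txt, c.txt, f.txt}

Answer: a.txt, b.txt, c.txt, f.txt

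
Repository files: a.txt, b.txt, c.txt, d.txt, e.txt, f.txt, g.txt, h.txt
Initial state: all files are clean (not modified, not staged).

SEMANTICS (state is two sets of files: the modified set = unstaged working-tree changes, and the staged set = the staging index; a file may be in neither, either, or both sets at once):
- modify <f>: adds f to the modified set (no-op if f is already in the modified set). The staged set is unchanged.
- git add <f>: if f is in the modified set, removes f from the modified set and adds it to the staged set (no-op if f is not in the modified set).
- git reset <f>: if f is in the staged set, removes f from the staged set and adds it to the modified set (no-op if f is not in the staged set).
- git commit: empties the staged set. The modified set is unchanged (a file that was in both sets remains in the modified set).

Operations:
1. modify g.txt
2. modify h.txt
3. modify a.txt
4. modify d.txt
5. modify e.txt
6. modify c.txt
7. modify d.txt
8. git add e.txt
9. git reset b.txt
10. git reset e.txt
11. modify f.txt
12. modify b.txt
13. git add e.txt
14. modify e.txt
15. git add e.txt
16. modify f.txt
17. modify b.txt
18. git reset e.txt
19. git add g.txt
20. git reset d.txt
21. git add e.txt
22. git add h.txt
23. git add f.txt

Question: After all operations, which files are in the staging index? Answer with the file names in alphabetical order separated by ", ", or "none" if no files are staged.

Answer: e.txt, f.txt, g.txt, h.txt

Derivation:
After op 1 (modify g.txt): modified={g.txt} staged={none}
After op 2 (modify h.txt): modified={g.txt, h.txt} staged={none}
After op 3 (modify a.txt): modified={a.txt, g.txt, h.txt} staged={none}
After op 4 (modify d.txt): modified={a.txt, d.txt, g.txt, h.txt} staged={none}
After op 5 (modify e.txt): modified={a.txt, d.txt, e.txt, g.txt, h.txt} staged={none}
After op 6 (modify c.txt): modified={a.txt, c.txt, d.txt, e.txt, g.txt, h.txt} staged={none}
After op 7 (modify d.txt): modified={a.txt, c.txt, d.txt, e.txt, g.txt, h.txt} staged={none}
After op 8 (git add e.txt): modified={a.txt, c.txt, d.txt, g.txt, h.txt} staged={e.txt}
After op 9 (git reset b.txt): modified={a.txt, c.txt, d.txt, g.txt, h.txt} staged={e.txt}
After op 10 (git reset e.txt): modified={a.txt, c.txt, d.txt, e.txt, g.txt, h.txt} staged={none}
After op 11 (modify f.txt): modified={a.txt, c.txt, d.txt, e.txt, f.txt, g.txt, h.txt} staged={none}
After op 12 (modify b.txt): modified={a.txt, b.txt, c.txt, d.txt, e.txt, f.txt, g.txt, h.txt} staged={none}
After op 13 (git add e.txt): modified={a.txt, b.txt, c.txt, d.txt, f.txt, g.txt, h.txt} staged={e.txt}
After op 14 (modify e.txt): modified={a.txt, b.txt, c.txt, d.txt, e.txt, f.txt, g.txt, h.txt} staged={e.txt}
After op 15 (git add e.txt): modified={a.txt, b.txt, c.txt, d.txt, f.txt, g.txt, h.txt} staged={e.txt}
After op 16 (modify f.txt): modified={a.txt, b.txt, c.txt, d.txt, f.txt, g.txt, h.txt} staged={e.txt}
After op 17 (modify b.txt): modified={a.txt, b.txt, c.txt, d.txt, f.txt, g.txt, h.txt} staged={e.txt}
After op 18 (git reset e.txt): modified={a.txt, b.txt, c.txt, d.txt, e.txt, f.txt, g.txt, h.txt} staged={none}
After op 19 (git add g.txt): modified={a.txt, b.txt, c.txt, d.txt, e.txt, f.txt, h.txt} staged={g.txt}
After op 20 (git reset d.txt): modified={a.txt, b.txt, c.txt, d.txt, e.txt, f.txt, h.txt} staged={g.txt}
After op 21 (git add e.txt): modified={a.txt, b.txt, c.txt, d.txt, f.txt, h.txt} staged={e.txt, g.txt}
After op 22 (git add h.txt): modified={a.txt, b.txt, c.txt, d.txt, f.txt} staged={e.txt, g.txt, h.txt}
After op 23 (git add f.txt): modified={a.txt, b.txt, c.txt, d.txt} staged={e.txt, f.txt, g.txt, h.txt}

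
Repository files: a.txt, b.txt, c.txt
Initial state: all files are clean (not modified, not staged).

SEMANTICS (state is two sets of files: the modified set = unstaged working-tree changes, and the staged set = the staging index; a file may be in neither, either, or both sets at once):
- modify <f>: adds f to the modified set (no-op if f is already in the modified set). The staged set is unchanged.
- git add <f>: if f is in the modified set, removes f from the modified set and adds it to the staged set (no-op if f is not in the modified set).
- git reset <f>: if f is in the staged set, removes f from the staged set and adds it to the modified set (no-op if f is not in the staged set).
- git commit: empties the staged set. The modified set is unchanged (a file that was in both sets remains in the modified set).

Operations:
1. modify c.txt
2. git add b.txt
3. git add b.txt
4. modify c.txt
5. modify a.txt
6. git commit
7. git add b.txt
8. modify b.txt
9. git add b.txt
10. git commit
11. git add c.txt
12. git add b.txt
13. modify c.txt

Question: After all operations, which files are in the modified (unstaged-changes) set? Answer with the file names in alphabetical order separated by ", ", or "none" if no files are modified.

After op 1 (modify c.txt): modified={c.txt} staged={none}
After op 2 (git add b.txt): modified={c.txt} staged={none}
After op 3 (git add b.txt): modified={c.txt} staged={none}
After op 4 (modify c.txt): modified={c.txt} staged={none}
After op 5 (modify a.txt): modified={a.txt, c.txt} staged={none}
After op 6 (git commit): modified={a.txt, c.txt} staged={none}
After op 7 (git add b.txt): modified={a.txt, c.txt} staged={none}
After op 8 (modify b.txt): modified={a.txt, b.txt, c.txt} staged={none}
After op 9 (git add b.txt): modified={a.txt, c.txt} staged={b.txt}
After op 10 (git commit): modified={a.txt, c.txt} staged={none}
After op 11 (git add c.txt): modified={a.txt} staged={c.txt}
After op 12 (git add b.txt): modified={a.txt} staged={c.txt}
After op 13 (modify c.txt): modified={a.txt, c.txt} staged={c.txt}

Answer: a.txt, c.txt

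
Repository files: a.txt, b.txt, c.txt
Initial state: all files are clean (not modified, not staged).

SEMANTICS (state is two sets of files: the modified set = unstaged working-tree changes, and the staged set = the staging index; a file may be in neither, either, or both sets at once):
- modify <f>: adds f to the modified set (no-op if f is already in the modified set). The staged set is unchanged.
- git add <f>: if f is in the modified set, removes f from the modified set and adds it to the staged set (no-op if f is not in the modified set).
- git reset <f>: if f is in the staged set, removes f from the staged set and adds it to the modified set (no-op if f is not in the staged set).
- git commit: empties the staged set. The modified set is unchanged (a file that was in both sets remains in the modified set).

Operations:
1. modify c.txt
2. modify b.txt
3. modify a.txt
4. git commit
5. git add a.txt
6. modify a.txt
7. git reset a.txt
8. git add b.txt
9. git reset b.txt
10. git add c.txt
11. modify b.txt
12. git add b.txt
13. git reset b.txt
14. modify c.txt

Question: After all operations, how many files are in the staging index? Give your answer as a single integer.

After op 1 (modify c.txt): modified={c.txt} staged={none}
After op 2 (modify b.txt): modified={b.txt, c.txt} staged={none}
After op 3 (modify a.txt): modified={a.txt, b.txt, c.txt} staged={none}
After op 4 (git commit): modified={a.txt, b.txt, c.txt} staged={none}
After op 5 (git add a.txt): modified={b.txt, c.txt} staged={a.txt}
After op 6 (modify a.txt): modified={a.txt, b.txt, c.txt} staged={a.txt}
After op 7 (git reset a.txt): modified={a.txt, b.txt, c.txt} staged={none}
After op 8 (git add b.txt): modified={a.txt, c.txt} staged={b.txt}
After op 9 (git reset b.txt): modified={a.txt, b.txt, c.txt} staged={none}
After op 10 (git add c.txt): modified={a.txt, b.txt} staged={c.txt}
After op 11 (modify b.txt): modified={a.txt, b.txt} staged={c.txt}
After op 12 (git add b.txt): modified={a.txt} staged={b.txt, c.txt}
After op 13 (git reset b.txt): modified={a.txt, b.txt} staged={c.txt}
After op 14 (modify c.txt): modified={a.txt, b.txt, c.txt} staged={c.txt}
Final staged set: {c.txt} -> count=1

Answer: 1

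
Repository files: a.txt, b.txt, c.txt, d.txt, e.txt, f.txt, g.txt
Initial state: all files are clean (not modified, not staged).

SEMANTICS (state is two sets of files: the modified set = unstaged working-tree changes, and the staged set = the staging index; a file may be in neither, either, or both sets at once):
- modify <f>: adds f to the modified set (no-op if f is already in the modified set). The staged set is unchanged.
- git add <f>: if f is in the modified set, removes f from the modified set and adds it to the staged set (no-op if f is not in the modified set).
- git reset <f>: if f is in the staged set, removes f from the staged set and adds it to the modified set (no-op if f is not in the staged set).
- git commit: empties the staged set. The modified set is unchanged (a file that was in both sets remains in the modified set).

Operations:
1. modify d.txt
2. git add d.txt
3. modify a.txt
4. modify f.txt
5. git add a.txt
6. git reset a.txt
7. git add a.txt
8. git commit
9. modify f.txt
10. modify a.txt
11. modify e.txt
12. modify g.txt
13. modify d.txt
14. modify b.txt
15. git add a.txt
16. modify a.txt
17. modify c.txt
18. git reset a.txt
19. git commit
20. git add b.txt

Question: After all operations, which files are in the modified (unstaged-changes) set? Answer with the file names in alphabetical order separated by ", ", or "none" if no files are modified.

Answer: a.txt, c.txt, d.txt, e.txt, f.txt, g.txt

Derivation:
After op 1 (modify d.txt): modified={d.txt} staged={none}
After op 2 (git add d.txt): modified={none} staged={d.txt}
After op 3 (modify a.txt): modified={a.txt} staged={d.txt}
After op 4 (modify f.txt): modified={a.txt, f.txt} staged={d.txt}
After op 5 (git add a.txt): modified={f.txt} staged={a.txt, d.txt}
After op 6 (git reset a.txt): modified={a.txt, f.txt} staged={d.txt}
After op 7 (git add a.txt): modified={f.txt} staged={a.txt, d.txt}
After op 8 (git commit): modified={f.txt} staged={none}
After op 9 (modify f.txt): modified={f.txt} staged={none}
After op 10 (modify a.txt): modified={a.txt, f.txt} staged={none}
After op 11 (modify e.txt): modified={a.txt, e.txt, f.txt} staged={none}
After op 12 (modify g.txt): modified={a.txt, e.txt, f.txt, g.txt} staged={none}
After op 13 (modify d.txt): modified={a.txt, d.txt, e.txt, f.txt, g.txt} staged={none}
After op 14 (modify b.txt): modified={a.txt, b.txt, d.txt, e.txt, f.txt, g.txt} staged={none}
After op 15 (git add a.txt): modified={b.txt, d.txt, e.txt, f.txt, g.txt} staged={a.txt}
After op 16 (modify a.txt): modified={a.txt, b.txt, d.txt, e.txt, f.txt, g.txt} staged={a.txt}
After op 17 (modify c.txt): modified={a.txt, b.txt, c.txt, d.txt, e.txt, f.txt, g.txt} staged={a.txt}
After op 18 (git reset a.txt): modified={a.txt, b.txt, c.txt, d.txt, e.txt, f.txt, g.txt} staged={none}
After op 19 (git commit): modified={a.txt, b.txt, c.txt, d.txt, e.txt, f.txt, g.txt} staged={none}
After op 20 (git add b.txt): modified={a.txt, c.txt, d.txt, e.txt, f.txt, g.txt} staged={b.txt}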